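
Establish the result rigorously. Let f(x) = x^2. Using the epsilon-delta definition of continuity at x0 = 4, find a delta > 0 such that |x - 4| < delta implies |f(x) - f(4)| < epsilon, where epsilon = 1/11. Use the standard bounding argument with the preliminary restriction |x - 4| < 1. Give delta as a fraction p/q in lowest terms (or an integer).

Factor: |x^2 - (4)^2| = |x - 4| * |x + 4|.
Impose |x - 4| < 1 first. Then |x + 4| = |(x - 4) + 2*(4)| <= |x - 4| + 2*|4| < 1 + 8 = 9.
So |x^2 - (4)^2| < delta * 9.
We need delta * 9 <= 1/11, i.e. delta <= 1/11/9 = 1/99.
Since 1/99 < 1, this is tighter than 1; take delta = 1/99.
So delta = 1/99 works.

1/99


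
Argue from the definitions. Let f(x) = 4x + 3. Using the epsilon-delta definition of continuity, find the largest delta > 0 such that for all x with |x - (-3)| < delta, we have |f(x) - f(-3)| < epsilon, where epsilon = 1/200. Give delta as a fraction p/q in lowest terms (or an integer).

We compute f(-3) = 4*(-3) + 3 = -9.
|f(x) - f(-3)| = |4x + 3 - (-9)| = |4(x - (-3))| = 4|x - (-3)|.
We need 4|x - (-3)| < 1/200, i.e. |x - (-3)| < 1/200 / 4 = 1/800.
So any delta <= 1/800 works. Conversely, if delta > 1/800, then x = -3 + 1/800 satisfies |x - (-3)| = 1/800 < delta but |f(x) - f(-3)| = 4 * 1/800 = 1/200, which is not < 1/200; so no larger delta works.
Hence the largest such delta is 1/800.

1/800


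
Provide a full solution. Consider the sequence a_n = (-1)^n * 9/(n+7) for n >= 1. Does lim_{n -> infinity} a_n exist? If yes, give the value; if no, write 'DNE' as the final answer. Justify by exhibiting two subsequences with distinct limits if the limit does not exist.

Examine the behaviour of a_n along subsequences.
Even-n subsequence a_{2k} = 9/(2k+7) -> 0. Odd-n subsequence a_{2k+1} = -9/(2k+8) -> 0. Both tend to 0, which suggests the limit is 0; verify directly.
|a_n - 0| = 9/(n+7) < 9/n for every n >= 1.
Given epsilon > 0, choose a positive integer N > 9/epsilon. Then for all n >= N, |a_n| < 9/n <= 9/N < epsilon.
So by the definition of the limit, lim a_n exists and equals 0.

0


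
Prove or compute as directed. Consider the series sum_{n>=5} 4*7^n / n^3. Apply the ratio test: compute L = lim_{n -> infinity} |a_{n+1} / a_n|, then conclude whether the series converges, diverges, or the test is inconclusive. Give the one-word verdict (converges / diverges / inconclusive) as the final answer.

Let a_n denote the general term. Form the ratio a_{n+1}/a_n and simplify:
a_{n+1}/a_n = 7*n^3/(n + 1)^3
Take the limit as n -> infinity: L = 7.
Since L = 7 > 1 (or L = infinity), the ratio test implies the series diverges.

diverges


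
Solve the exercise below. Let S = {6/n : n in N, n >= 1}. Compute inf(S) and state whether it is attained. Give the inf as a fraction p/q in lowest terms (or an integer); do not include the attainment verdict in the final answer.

Analysis:
- Values: 6, 3, 2, 3/2, ... strictly decreasing.
- The maximum is 6 (n=1); sup = 6 (attained).
- The set is bounded below by 0; 6/n -> 0 so 0 is the greatest lower bound.
- 0 is not in the set, so inf = 0 is not attained.
Conclusion: inf(S) = 0, not attained in S.

0


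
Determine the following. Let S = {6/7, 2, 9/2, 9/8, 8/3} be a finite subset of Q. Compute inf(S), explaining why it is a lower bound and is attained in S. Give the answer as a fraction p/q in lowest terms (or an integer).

S is finite, so inf(S) = min(S).
Sorted increasing:
6/7, 9/8, 2, 8/3, 9/2
The extremum is 6/7.
For every x in S, x >= 6/7. And 6/7 is in S, so it is attained.
Therefore inf(S) = 6/7.

6/7


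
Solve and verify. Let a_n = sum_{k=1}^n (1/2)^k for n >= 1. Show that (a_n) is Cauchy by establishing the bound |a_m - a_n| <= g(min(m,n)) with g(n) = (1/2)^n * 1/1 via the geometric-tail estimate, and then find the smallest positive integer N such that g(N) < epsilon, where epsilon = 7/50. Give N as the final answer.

For m > n >= 1: |a_m - a_n| = sum_{k=n+1}^m (1/2)^k < sum_{k=n+1}^infinity (1/2)^k = (1/2)^(n+1) / (1 - 1/2) = (1/2)^n * (1/2) * (2/1) = (1/2)^n * 1/1.
So g(n) = (1/2)^n / 1. Since g(n) -> 0, (a_n) is Cauchy.
Now solve g(N) < 7/50: (1/2)^N / 1 < 7/50 <=> 2^N > 1 / (1 * 7/50) = 50/7.
Check powers of 2: 2^2 = 4 <= 50/7, 2^3 = 8 > 50/7.
So the smallest such N is 3. Check: g(3) = 1/(1 * 8) = 1/8 < 7/50.

3


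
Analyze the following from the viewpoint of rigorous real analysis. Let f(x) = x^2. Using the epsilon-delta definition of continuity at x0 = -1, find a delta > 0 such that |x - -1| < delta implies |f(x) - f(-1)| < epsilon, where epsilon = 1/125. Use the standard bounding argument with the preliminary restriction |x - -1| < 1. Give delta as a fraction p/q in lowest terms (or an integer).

Factor: |x^2 - (-1)^2| = |x - -1| * |x + -1|.
Impose |x - -1| < 1 first. Then |x + -1| = |(x - -1) + 2*(-1)| <= |x - -1| + 2*|-1| < 1 + 2 = 3.
So |x^2 - (-1)^2| < delta * 3.
We need delta * 3 <= 1/125, i.e. delta <= 1/125/3 = 1/375.
Since 1/375 < 1, this is tighter than 1; take delta = 1/375.
So delta = 1/375 works.

1/375


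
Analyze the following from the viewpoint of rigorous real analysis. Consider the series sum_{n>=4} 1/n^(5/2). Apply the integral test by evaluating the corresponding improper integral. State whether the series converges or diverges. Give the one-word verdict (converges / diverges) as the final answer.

Let f(x) = x^(-5/2). Then f is positive, continuous, and decreasing on [4, infinity), so the integral test applies.
Compute the improper integral int_{4}^infinity f(x) dx:
  antiderivative F(x) = -2/(3*x^(3/2)).
  As x -> infinity, F(x) -> 0 (since p = 5/2 > 1).
  So int = F(infinity) - F(4) = 0 - (-1/12) = 1/12.
  Finite, so by the integral test, the series converges.

converges


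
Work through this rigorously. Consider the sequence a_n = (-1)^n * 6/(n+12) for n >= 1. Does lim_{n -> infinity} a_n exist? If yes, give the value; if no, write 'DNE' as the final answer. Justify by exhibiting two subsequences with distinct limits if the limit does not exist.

Examine the behaviour of a_n along subsequences.
Even-n subsequence a_{2k} = 6/(2k+12) -> 0. Odd-n subsequence a_{2k+1} = -6/(2k+13) -> 0. Both tend to 0, which suggests the limit is 0; verify directly.
|a_n - 0| = 6/(n+12) < 6/n for every n >= 1.
Given epsilon > 0, choose a positive integer N > 6/epsilon. Then for all n >= N, |a_n| < 6/n <= 6/N < epsilon.
So by the definition of the limit, lim a_n exists and equals 0.

0


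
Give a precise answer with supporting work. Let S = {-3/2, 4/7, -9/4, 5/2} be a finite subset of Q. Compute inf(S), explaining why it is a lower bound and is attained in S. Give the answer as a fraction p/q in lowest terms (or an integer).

S is finite, so inf(S) = min(S).
Sorted increasing:
-9/4, -3/2, 4/7, 5/2
The extremum is -9/4.
For every x in S, x >= -9/4. And -9/4 is in S, so it is attained.
Therefore inf(S) = -9/4.

-9/4


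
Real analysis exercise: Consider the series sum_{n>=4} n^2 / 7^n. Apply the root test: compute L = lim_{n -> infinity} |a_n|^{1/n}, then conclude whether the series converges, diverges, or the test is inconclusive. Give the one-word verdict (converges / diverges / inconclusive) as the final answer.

Let a_n denote the general term. Form |a_n|^(1/n) and simplify:
|a_n|^(1/n) = n^(2/n)/7
Take the limit as n -> infinity: L = 1/7.
Since L = 1/7 < 1, the root test implies convergence.

converges


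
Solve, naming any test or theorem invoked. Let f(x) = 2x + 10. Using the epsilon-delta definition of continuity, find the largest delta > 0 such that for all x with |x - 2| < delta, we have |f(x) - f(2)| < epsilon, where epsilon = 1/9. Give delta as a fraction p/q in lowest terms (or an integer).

We compute f(2) = 2*(2) + 10 = 14.
|f(x) - f(2)| = |2x + 10 - (14)| = |2(x - 2)| = 2|x - 2|.
We need 2|x - 2| < 1/9, i.e. |x - 2| < 1/9 / 2 = 1/18.
So any delta <= 1/18 works. Conversely, if delta > 1/18, then x = 2 + 1/18 satisfies |x - 2| = 1/18 < delta but |f(x) - f(2)| = 2 * 1/18 = 1/9, which is not < 1/9; so no larger delta works.
Hence the largest such delta is 1/18.

1/18


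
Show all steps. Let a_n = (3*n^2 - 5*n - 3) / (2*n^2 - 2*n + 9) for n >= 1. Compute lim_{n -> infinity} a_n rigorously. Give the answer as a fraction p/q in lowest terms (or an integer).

Divide numerator and denominator by n^2, the highest power:
numerator / n^2 = 3 - 5/n - 3/n^2
denominator / n^2 = 2 - 2/n + 9/n^2
As n -> infinity, all terms of the form c/n^k (k >= 1) tend to 0.
So numerator / n^2 -> 3 and denominator / n^2 -> 2.
Therefore lim a_n = 3/2.

3/2


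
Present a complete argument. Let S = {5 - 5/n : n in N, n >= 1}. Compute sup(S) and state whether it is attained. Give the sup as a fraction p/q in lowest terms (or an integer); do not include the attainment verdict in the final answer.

Analysis:
- Values: 0, 5/2, 10/3, 15/4, ... strictly increasing.
- Minimum is 0 (n=1); inf = 0 (attained).
- 5 - 5/n -> 5 from below; sup = 5, not attained.
Conclusion: sup(S) = 5, not attained in S.

5


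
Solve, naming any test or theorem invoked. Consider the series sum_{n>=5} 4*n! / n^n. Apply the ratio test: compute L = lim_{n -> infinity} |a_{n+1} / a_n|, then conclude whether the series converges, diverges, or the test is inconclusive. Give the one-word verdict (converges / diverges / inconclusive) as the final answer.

Let a_n denote the general term. Form the ratio a_{n+1}/a_n and simplify:
a_{n+1}/a_n = (n/(n + 1))^n
Take the limit as n -> infinity: L = exp(-1).
Since L = exp(-1) < 1, the ratio test implies the series converges.

converges


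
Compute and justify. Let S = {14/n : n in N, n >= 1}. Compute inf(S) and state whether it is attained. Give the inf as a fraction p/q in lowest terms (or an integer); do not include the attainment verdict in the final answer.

Analysis:
- Values: 14, 7, 14/3, 7/2, ... strictly decreasing.
- The maximum is 14 (n=1); sup = 14 (attained).
- The set is bounded below by 0; 14/n -> 0 so 0 is the greatest lower bound.
- 0 is not in the set, so inf = 0 is not attained.
Conclusion: inf(S) = 0, not attained in S.

0


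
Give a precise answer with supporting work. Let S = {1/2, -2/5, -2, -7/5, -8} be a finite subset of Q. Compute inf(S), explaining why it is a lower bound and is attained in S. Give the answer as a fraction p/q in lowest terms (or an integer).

S is finite, so inf(S) = min(S).
Sorted increasing:
-8, -2, -7/5, -2/5, 1/2
The extremum is -8.
For every x in S, x >= -8. And -8 is in S, so it is attained.
Therefore inf(S) = -8.

-8


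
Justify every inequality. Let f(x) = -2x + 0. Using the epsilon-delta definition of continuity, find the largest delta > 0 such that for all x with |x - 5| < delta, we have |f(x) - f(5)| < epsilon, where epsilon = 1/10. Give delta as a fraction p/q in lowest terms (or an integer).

We compute f(5) = -2*(5) + 0 = -10.
|f(x) - f(5)| = |-2x + 0 - (-10)| = |-2(x - 5)| = 2|x - 5|.
We need 2|x - 5| < 1/10, i.e. |x - 5| < 1/10 / 2 = 1/20.
So any delta <= 1/20 works. Conversely, if delta > 1/20, then x = 5 + 1/20 satisfies |x - 5| = 1/20 < delta but |f(x) - f(5)| = 2 * 1/20 = 1/10, which is not < 1/10; so no larger delta works.
Hence the largest such delta is 1/20.

1/20


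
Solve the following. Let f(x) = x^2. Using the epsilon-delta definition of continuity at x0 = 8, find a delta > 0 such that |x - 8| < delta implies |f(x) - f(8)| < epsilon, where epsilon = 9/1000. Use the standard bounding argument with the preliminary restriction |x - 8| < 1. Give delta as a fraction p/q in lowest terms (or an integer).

Factor: |x^2 - (8)^2| = |x - 8| * |x + 8|.
Impose |x - 8| < 1 first. Then |x + 8| = |(x - 8) + 2*(8)| <= |x - 8| + 2*|8| < 1 + 16 = 17.
So |x^2 - (8)^2| < delta * 17.
We need delta * 17 <= 9/1000, i.e. delta <= 9/1000/17 = 9/17000.
Since 9/17000 < 1, this is tighter than 1; take delta = 9/17000.
So delta = 9/17000 works.

9/17000


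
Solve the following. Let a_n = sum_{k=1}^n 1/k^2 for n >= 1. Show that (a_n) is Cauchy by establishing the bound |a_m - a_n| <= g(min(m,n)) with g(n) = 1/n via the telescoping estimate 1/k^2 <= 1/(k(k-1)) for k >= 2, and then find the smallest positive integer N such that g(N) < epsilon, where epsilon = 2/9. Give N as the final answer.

For m > n >= 1: |a_m - a_n| = sum_{k=n+1}^m 1/k^2.
Use 1/k^2 <= 1/(k(k-1)) = 1/(k-1) - 1/k for k >= 2:
sum_{k=n+1}^m 1/k^2 <= sum_{k=n+1}^m (1/(k-1) - 1/k) = 1/n - 1/m <= 1/n.
By symmetry the same bound holds with n,m swapped, so |a_m - a_n| <= 1/min(m,n) = g(min(m,n)). Since g(n) -> 0, (a_n) is Cauchy.
Now solve g(N) < 2/9: 1/N < 2/9 <=> N > 1/(2/9) = 9/2.
The smallest integer strictly greater than 9/2 is N = 5.
Check: g(5) = 1/5 < 2/9; g(4) = 1/4 >= 2/9. So N = 5.

5


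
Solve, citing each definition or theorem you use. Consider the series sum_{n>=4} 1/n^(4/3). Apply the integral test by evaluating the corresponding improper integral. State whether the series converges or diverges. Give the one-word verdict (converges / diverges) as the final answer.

Let f(x) = x^(-4/3). Then f is positive, continuous, and decreasing on [4, infinity), so the integral test applies.
Compute the improper integral int_{4}^infinity f(x) dx:
  antiderivative F(x) = -3/x^(1/3).
  As x -> infinity, F(x) -> 0 (since p = 4/3 > 1).
  So int = F(infinity) - F(4) = 0 - (-3*2^(1/3)/2) = 3*2^(1/3)/2.
  Finite, so by the integral test, the series converges.

converges


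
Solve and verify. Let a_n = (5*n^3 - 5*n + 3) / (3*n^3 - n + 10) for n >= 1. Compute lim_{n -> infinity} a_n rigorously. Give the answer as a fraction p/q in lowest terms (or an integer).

Divide numerator and denominator by n^3, the highest power:
numerator / n^3 = 5 - 5/n^2 + 3/n^3
denominator / n^3 = 3 - 1/n^2 + 10/n^3
As n -> infinity, all terms of the form c/n^k (k >= 1) tend to 0.
So numerator / n^3 -> 5 and denominator / n^3 -> 3.
Therefore lim a_n = 5/3.

5/3


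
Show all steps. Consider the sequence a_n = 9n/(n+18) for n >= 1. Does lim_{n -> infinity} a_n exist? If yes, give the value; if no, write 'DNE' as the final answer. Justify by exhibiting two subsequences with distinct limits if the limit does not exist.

Examine the behaviour of a_n along subsequences.
Even-n subsequence a_{2k} = 9(2k)/(2k+18) -> 9. Odd-n subsequence a_{2k+1} = 9(2k+1)/(2k+19) -> 9. Both tend to 9, which suggests the limit is 9; verify directly.
|a_n - 9| = |9n - 9(n+18)| / (n+18) = 162/(n+18) < 162/n for every n >= 1.
Given epsilon > 0, choose a positive integer N > 162/epsilon. Then for all n >= N, |a_n - 9| < 162/n <= 162/N < epsilon.
So by the definition of the limit, lim a_n exists and equals 9.

9


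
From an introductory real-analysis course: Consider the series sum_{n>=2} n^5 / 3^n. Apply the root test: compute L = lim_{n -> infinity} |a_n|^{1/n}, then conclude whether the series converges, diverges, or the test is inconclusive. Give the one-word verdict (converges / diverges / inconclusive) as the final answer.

Let a_n denote the general term. Form |a_n|^(1/n) and simplify:
|a_n|^(1/n) = n^(5/n)/3
Take the limit as n -> infinity: L = 1/3.
Since L = 1/3 < 1, the root test implies convergence.

converges


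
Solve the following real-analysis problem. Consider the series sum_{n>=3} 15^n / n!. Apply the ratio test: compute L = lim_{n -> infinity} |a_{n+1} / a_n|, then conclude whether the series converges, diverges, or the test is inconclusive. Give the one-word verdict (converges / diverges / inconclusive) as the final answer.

Let a_n denote the general term. Form the ratio a_{n+1}/a_n and simplify:
a_{n+1}/a_n = 15/(n + 1)
Take the limit as n -> infinity: L = 0.
Since L = 0 < 1, the ratio test implies the series converges.

converges


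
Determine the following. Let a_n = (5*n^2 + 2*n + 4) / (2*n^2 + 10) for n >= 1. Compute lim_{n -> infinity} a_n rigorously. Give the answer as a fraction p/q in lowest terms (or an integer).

Divide numerator and denominator by n^2, the highest power:
numerator / n^2 = 5 + 2/n + 4/n^2
denominator / n^2 = 2 + 10/n^2
As n -> infinity, all terms of the form c/n^k (k >= 1) tend to 0.
So numerator / n^2 -> 5 and denominator / n^2 -> 2.
Therefore lim a_n = 5/2.

5/2


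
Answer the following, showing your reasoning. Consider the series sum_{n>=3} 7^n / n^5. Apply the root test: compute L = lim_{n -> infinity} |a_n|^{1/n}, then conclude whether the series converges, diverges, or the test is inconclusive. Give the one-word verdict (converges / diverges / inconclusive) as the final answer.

Let a_n denote the general term. Form |a_n|^(1/n) and simplify:
|a_n|^(1/n) = 7/n^(5/n)
Take the limit as n -> infinity: L = 7.
Since L = 7 > 1, the root test implies divergence.

diverges


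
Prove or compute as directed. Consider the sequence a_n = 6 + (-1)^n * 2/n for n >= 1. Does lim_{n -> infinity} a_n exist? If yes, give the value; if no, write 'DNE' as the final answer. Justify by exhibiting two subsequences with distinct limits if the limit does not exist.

Examine the behaviour of a_n along subsequences.
Even-n subsequence a_{2k} = 6 + 2/(2k) -> 6. Odd-n subsequence a_{2k+1} = 6 - 2/(2k+1) -> 6. Both tend to 6, which suggests the limit is 6; verify directly.
|a_n - 6| = |(-1)^n * 2/n| = 2/n for every n >= 1.
Given epsilon > 0, choose a positive integer N > 2/epsilon. Then for all n >= N, |a_n - 6| = 2/n <= 2/N < epsilon.
So by the definition of the limit, lim a_n exists and equals 6.

6


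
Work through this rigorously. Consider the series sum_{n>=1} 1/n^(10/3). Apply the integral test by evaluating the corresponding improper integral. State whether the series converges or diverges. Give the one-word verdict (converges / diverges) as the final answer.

Let f(x) = x^(-10/3). Then f is positive, continuous, and decreasing on [1, infinity), so the integral test applies.
Compute the improper integral int_{1}^infinity f(x) dx:
  antiderivative F(x) = -3/(7*x^(7/3)).
  As x -> infinity, F(x) -> 0 (since p = 10/3 > 1).
  So int = F(infinity) - F(1) = 0 - (-3/7) = 3/7.
  Finite, so by the integral test, the series converges.

converges


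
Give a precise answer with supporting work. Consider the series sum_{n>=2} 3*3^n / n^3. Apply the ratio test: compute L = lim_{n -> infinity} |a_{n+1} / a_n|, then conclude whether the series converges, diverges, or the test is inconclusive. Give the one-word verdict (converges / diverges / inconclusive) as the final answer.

Let a_n denote the general term. Form the ratio a_{n+1}/a_n and simplify:
a_{n+1}/a_n = 3*n^3/(n + 1)^3
Take the limit as n -> infinity: L = 3.
Since L = 3 > 1 (or L = infinity), the ratio test implies the series diverges.

diverges


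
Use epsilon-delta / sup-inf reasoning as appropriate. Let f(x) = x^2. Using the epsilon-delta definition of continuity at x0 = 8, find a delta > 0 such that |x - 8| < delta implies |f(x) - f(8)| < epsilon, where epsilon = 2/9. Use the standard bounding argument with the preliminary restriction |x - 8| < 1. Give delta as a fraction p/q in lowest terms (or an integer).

Factor: |x^2 - (8)^2| = |x - 8| * |x + 8|.
Impose |x - 8| < 1 first. Then |x + 8| = |(x - 8) + 2*(8)| <= |x - 8| + 2*|8| < 1 + 16 = 17.
So |x^2 - (8)^2| < delta * 17.
We need delta * 17 <= 2/9, i.e. delta <= 2/9/17 = 2/153.
Since 2/153 < 1, this is tighter than 1; take delta = 2/153.
So delta = 2/153 works.

2/153


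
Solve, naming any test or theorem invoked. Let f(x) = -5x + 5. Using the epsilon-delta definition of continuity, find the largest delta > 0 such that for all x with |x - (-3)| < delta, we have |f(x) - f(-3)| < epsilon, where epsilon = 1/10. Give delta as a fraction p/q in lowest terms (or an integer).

We compute f(-3) = -5*(-3) + 5 = 20.
|f(x) - f(-3)| = |-5x + 5 - (20)| = |-5(x - (-3))| = 5|x - (-3)|.
We need 5|x - (-3)| < 1/10, i.e. |x - (-3)| < 1/10 / 5 = 1/50.
So any delta <= 1/50 works. Conversely, if delta > 1/50, then x = -3 + 1/50 satisfies |x - (-3)| = 1/50 < delta but |f(x) - f(-3)| = 5 * 1/50 = 1/10, which is not < 1/10; so no larger delta works.
Hence the largest such delta is 1/50.

1/50


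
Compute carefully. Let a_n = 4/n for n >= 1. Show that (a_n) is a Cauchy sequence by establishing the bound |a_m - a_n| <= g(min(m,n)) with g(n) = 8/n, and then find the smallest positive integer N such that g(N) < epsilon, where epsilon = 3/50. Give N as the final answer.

For any m, n >= 1, by the triangle inequality:
|a_m - a_n| = |4/m - 4/n| <= 4*1/m + 4*1/n <= 8/min(m,n).
So g(n) = 8/n bounds the Cauchy difference. Since g(n) -> 0, (a_n) is Cauchy.
Now solve g(N) < 3/50: 8/N < 3/50 <=> N > 8 / (3/50) = 400/3.
The smallest integer strictly greater than 400/3 is N = 134.
Check: g(134) = 8/134 = 4/67 < 3/50; g(133) = 8/133 >= 3/50. So N = 134.

134


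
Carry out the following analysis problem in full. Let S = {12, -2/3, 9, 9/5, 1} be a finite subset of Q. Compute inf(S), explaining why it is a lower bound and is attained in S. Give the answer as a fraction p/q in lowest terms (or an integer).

S is finite, so inf(S) = min(S).
Sorted increasing:
-2/3, 1, 9/5, 9, 12
The extremum is -2/3.
For every x in S, x >= -2/3. And -2/3 is in S, so it is attained.
Therefore inf(S) = -2/3.

-2/3


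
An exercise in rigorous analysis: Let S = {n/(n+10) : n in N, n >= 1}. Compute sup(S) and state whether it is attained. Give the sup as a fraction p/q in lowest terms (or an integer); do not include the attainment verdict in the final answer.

Analysis:
- Values: 1/11, 1/6, 3/13, 2/7, ... strictly increasing.
- Minimum is 1/11 (n=1); inf = 1/11 (attained).
- n/(n+10) = 1 - 10/(n+10) -> 1 from below as n -> infinity, and never equals 1.
- So sup = 1 (not attained).
Conclusion: sup(S) = 1, not attained in S.

1


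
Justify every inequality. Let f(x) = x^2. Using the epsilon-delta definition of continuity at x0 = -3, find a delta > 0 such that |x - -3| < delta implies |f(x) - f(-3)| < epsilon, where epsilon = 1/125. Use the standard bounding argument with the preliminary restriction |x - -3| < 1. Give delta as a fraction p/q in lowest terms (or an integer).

Factor: |x^2 - (-3)^2| = |x - -3| * |x + -3|.
Impose |x - -3| < 1 first. Then |x + -3| = |(x - -3) + 2*(-3)| <= |x - -3| + 2*|-3| < 1 + 6 = 7.
So |x^2 - (-3)^2| < delta * 7.
We need delta * 7 <= 1/125, i.e. delta <= 1/125/7 = 1/875.
Since 1/875 < 1, this is tighter than 1; take delta = 1/875.
So delta = 1/875 works.

1/875


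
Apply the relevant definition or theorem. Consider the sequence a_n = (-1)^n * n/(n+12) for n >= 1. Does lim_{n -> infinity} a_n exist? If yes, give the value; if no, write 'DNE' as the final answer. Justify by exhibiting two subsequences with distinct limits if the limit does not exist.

Examine the behaviour of a_n along subsequences.
a_{2k} = 2k/(2k+12) -> 1. a_{2k+1} = -(2k+1)/(2k+13) -> -1.
Since these two subsequential limits are 1 and -1, distinct, the full sequence cannot converge (a convergent sequence has all subsequences tending to the same limit). So lim a_n does not exist.

DNE


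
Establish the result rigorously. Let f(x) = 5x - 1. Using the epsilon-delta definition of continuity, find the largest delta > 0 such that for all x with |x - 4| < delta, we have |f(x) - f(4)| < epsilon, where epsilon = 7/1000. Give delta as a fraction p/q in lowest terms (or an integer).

We compute f(4) = 5*(4) - 1 = 19.
|f(x) - f(4)| = |5x - 1 - (19)| = |5(x - 4)| = 5|x - 4|.
We need 5|x - 4| < 7/1000, i.e. |x - 4| < 7/1000 / 5 = 7/5000.
So any delta <= 7/5000 works. Conversely, if delta > 7/5000, then x = 4 + 7/5000 satisfies |x - 4| = 7/5000 < delta but |f(x) - f(4)| = 5 * 7/5000 = 7/1000, which is not < 7/1000; so no larger delta works.
Hence the largest such delta is 7/5000.

7/5000


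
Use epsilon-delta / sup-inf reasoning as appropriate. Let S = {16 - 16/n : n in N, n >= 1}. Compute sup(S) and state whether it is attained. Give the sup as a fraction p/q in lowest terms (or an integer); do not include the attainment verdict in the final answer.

Analysis:
- Values: 0, 8, 32/3, 12, ... strictly increasing.
- Minimum is 0 (n=1); inf = 0 (attained).
- 16 - 16/n -> 16 from below; sup = 16, not attained.
Conclusion: sup(S) = 16, not attained in S.

16


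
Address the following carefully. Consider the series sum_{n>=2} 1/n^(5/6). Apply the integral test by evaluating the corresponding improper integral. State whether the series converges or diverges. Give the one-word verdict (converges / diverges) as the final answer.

Let f(x) = x^(-5/6). Then f is positive, continuous, and decreasing on [2, infinity), so the integral test applies.
Compute the improper integral int_{2}^infinity f(x) dx:
  antiderivative F(x) = 6*x^(1/6).
  As x -> infinity, F(x) -> infinity (since p = 5/6 < 1).
  So the integral diverges. By the integral test, the series diverges.

diverges


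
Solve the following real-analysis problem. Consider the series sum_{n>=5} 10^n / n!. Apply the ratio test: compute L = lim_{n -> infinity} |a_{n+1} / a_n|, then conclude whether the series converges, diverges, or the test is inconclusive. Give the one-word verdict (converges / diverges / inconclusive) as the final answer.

Let a_n denote the general term. Form the ratio a_{n+1}/a_n and simplify:
a_{n+1}/a_n = 10/(n + 1)
Take the limit as n -> infinity: L = 0.
Since L = 0 < 1, the ratio test implies the series converges.

converges


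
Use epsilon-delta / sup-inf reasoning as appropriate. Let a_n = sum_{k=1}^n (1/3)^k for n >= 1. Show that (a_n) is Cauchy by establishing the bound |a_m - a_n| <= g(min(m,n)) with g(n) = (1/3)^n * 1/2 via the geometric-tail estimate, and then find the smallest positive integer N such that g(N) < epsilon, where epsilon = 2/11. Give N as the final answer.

For m > n >= 1: |a_m - a_n| = sum_{k=n+1}^m (1/3)^k < sum_{k=n+1}^infinity (1/3)^k = (1/3)^(n+1) / (1 - 1/3) = (1/3)^n * (1/3) * (3/2) = (1/3)^n * 1/2.
So g(n) = (1/3)^n / 2. Since g(n) -> 0, (a_n) is Cauchy.
Now solve g(N) < 2/11: (1/3)^N / 2 < 2/11 <=> 3^N > 1 / (2 * 2/11) = 11/4.
Check powers of 3: 3^0 = 1 <= 11/4, 3^1 = 3 > 11/4.
So the smallest such N is 1. Check: g(1) = 1/(2 * 3) = 1/6 < 2/11.

1


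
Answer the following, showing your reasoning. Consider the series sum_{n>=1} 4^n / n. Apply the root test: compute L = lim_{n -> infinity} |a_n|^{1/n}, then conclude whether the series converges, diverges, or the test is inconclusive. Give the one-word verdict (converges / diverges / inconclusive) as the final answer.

Let a_n denote the general term. Form |a_n|^(1/n) and simplify:
|a_n|^(1/n) = 4/n^(1/n)
Take the limit as n -> infinity: L = 4.
Since L = 4 > 1, the root test implies divergence.

diverges


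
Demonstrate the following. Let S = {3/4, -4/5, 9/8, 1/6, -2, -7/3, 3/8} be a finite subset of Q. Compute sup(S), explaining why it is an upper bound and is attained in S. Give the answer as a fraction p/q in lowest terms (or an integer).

S is finite, so sup(S) = max(S).
Sorted decreasing:
9/8, 3/4, 3/8, 1/6, -4/5, -2, -7/3
The extremum is 9/8.
For every x in S, x <= 9/8. And 9/8 is in S, so it is attained.
Therefore sup(S) = 9/8.

9/8


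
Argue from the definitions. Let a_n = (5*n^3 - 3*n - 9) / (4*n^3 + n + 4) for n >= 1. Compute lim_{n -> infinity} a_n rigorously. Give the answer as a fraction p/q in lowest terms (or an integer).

Divide numerator and denominator by n^3, the highest power:
numerator / n^3 = 5 - 3/n^2 - 9/n^3
denominator / n^3 = 4 + n^(-2) + 4/n^3
As n -> infinity, all terms of the form c/n^k (k >= 1) tend to 0.
So numerator / n^3 -> 5 and denominator / n^3 -> 4.
Therefore lim a_n = 5/4.

5/4


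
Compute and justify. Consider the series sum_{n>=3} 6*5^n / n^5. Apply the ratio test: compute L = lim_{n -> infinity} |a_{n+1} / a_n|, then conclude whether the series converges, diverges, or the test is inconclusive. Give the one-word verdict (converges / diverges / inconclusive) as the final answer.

Let a_n denote the general term. Form the ratio a_{n+1}/a_n and simplify:
a_{n+1}/a_n = 5*n^5/(n + 1)^5
Take the limit as n -> infinity: L = 5.
Since L = 5 > 1 (or L = infinity), the ratio test implies the series diverges.

diverges


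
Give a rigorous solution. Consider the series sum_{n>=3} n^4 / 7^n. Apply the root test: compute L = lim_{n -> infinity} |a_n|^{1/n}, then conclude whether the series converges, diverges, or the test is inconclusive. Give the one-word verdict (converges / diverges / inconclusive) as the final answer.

Let a_n denote the general term. Form |a_n|^(1/n) and simplify:
|a_n|^(1/n) = n^(4/n)/7
Take the limit as n -> infinity: L = 1/7.
Since L = 1/7 < 1, the root test implies convergence.

converges


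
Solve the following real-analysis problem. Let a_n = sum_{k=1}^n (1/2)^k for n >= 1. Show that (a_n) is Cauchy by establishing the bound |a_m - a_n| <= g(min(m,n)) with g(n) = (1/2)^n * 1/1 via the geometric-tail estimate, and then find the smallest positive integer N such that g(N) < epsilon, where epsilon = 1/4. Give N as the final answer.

For m > n >= 1: |a_m - a_n| = sum_{k=n+1}^m (1/2)^k < sum_{k=n+1}^infinity (1/2)^k = (1/2)^(n+1) / (1 - 1/2) = (1/2)^n * (1/2) * (2/1) = (1/2)^n * 1/1.
So g(n) = (1/2)^n / 1. Since g(n) -> 0, (a_n) is Cauchy.
Now solve g(N) < 1/4: (1/2)^N / 1 < 1/4 <=> 2^N > 1 / (1 * 1/4) = 4.
Check powers of 2: 2^2 = 4 <= 4, 2^3 = 8 > 4.
So the smallest such N is 3. Check: g(3) = 1/(1 * 8) = 1/8 < 1/4.

3


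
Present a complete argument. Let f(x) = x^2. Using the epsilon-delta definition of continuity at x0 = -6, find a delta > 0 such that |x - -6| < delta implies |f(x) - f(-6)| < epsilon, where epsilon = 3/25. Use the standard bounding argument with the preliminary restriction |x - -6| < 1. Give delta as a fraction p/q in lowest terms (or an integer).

Factor: |x^2 - (-6)^2| = |x - -6| * |x + -6|.
Impose |x - -6| < 1 first. Then |x + -6| = |(x - -6) + 2*(-6)| <= |x - -6| + 2*|-6| < 1 + 12 = 13.
So |x^2 - (-6)^2| < delta * 13.
We need delta * 13 <= 3/25, i.e. delta <= 3/25/13 = 3/325.
Since 3/325 < 1, this is tighter than 1; take delta = 3/325.
So delta = 3/325 works.

3/325


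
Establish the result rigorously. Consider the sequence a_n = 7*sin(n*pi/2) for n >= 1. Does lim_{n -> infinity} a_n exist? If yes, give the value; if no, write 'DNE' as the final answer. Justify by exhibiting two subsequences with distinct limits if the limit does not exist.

Examine the behaviour of a_n along subsequences.
a_{4k+1} = 7*sin(pi/2 + 2k*pi) = 7 -> 7. a_{4k+3} = 7*sin(3pi/2 + 2k*pi) = -7 -> -7.
Since these two subsequential limits are 7 and -7, distinct, the full sequence cannot converge (a convergent sequence has all subsequences tending to the same limit). So lim a_n does not exist.

DNE


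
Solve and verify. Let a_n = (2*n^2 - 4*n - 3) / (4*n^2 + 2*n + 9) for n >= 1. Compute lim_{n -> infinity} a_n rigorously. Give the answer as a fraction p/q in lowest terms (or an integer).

Divide numerator and denominator by n^2, the highest power:
numerator / n^2 = 2 - 4/n - 3/n^2
denominator / n^2 = 4 + 2/n + 9/n^2
As n -> infinity, all terms of the form c/n^k (k >= 1) tend to 0.
So numerator / n^2 -> 2 and denominator / n^2 -> 4.
Therefore lim a_n = 1/2.

1/2


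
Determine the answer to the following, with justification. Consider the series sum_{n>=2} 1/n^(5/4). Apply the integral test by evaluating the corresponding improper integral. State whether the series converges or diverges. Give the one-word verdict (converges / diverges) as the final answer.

Let f(x) = x^(-5/4). Then f is positive, continuous, and decreasing on [2, infinity), so the integral test applies.
Compute the improper integral int_{2}^infinity f(x) dx:
  antiderivative F(x) = -4/x^(1/4).
  As x -> infinity, F(x) -> 0 (since p = 5/4 > 1).
  So int = F(infinity) - F(2) = 0 - (-2*2^(3/4)) = 2*2^(3/4).
  Finite, so by the integral test, the series converges.

converges


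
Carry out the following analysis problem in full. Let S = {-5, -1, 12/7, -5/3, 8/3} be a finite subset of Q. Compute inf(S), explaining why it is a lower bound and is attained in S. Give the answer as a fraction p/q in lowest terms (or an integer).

S is finite, so inf(S) = min(S).
Sorted increasing:
-5, -5/3, -1, 12/7, 8/3
The extremum is -5.
For every x in S, x >= -5. And -5 is in S, so it is attained.
Therefore inf(S) = -5.

-5


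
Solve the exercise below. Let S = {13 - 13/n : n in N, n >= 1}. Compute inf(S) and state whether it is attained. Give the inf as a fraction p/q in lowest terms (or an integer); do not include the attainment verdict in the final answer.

Analysis:
- Values: 0, 13/2, 26/3, 39/4, ... strictly increasing.
- Minimum is 0 (n=1); inf = 0 (attained).
- 13 - 13/n -> 13 from below; sup = 13, not attained.
Conclusion: inf(S) = 0, attained in S.

0


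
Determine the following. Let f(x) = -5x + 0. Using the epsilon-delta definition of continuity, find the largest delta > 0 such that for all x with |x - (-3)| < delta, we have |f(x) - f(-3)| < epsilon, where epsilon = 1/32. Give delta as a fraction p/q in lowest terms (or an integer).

We compute f(-3) = -5*(-3) + 0 = 15.
|f(x) - f(-3)| = |-5x + 0 - (15)| = |-5(x - (-3))| = 5|x - (-3)|.
We need 5|x - (-3)| < 1/32, i.e. |x - (-3)| < 1/32 / 5 = 1/160.
So any delta <= 1/160 works. Conversely, if delta > 1/160, then x = -3 + 1/160 satisfies |x - (-3)| = 1/160 < delta but |f(x) - f(-3)| = 5 * 1/160 = 1/32, which is not < 1/32; so no larger delta works.
Hence the largest such delta is 1/160.

1/160


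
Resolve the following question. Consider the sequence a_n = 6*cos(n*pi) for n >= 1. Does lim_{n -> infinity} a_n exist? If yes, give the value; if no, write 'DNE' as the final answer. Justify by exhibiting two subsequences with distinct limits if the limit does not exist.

Examine the behaviour of a_n along subsequences.
cos(n*pi) = (-1)^n, so a_n = 6*(-1)^n. a_{2k} = 6 -> 6. a_{2k+1} = -6 -> -6.
Since these two subsequential limits are 6 and -6, distinct, the full sequence cannot converge (a convergent sequence has all subsequences tending to the same limit). So lim a_n does not exist.

DNE


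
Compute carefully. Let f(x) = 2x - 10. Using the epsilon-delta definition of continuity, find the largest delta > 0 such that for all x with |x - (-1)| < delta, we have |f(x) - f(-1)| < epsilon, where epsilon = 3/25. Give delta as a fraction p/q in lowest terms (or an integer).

We compute f(-1) = 2*(-1) - 10 = -12.
|f(x) - f(-1)| = |2x - 10 - (-12)| = |2(x - (-1))| = 2|x - (-1)|.
We need 2|x - (-1)| < 3/25, i.e. |x - (-1)| < 3/25 / 2 = 3/50.
So any delta <= 3/50 works. Conversely, if delta > 3/50, then x = -1 + 3/50 satisfies |x - (-1)| = 3/50 < delta but |f(x) - f(-1)| = 2 * 3/50 = 3/25, which is not < 3/25; so no larger delta works.
Hence the largest such delta is 3/50.

3/50


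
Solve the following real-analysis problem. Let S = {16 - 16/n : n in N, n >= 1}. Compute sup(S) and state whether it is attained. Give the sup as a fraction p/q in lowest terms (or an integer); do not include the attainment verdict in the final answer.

Analysis:
- Values: 0, 8, 32/3, 12, ... strictly increasing.
- Minimum is 0 (n=1); inf = 0 (attained).
- 16 - 16/n -> 16 from below; sup = 16, not attained.
Conclusion: sup(S) = 16, not attained in S.

16


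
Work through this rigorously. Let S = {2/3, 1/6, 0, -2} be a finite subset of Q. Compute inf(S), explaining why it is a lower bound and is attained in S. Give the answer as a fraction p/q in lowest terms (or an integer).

S is finite, so inf(S) = min(S).
Sorted increasing:
-2, 0, 1/6, 2/3
The extremum is -2.
For every x in S, x >= -2. And -2 is in S, so it is attained.
Therefore inf(S) = -2.

-2


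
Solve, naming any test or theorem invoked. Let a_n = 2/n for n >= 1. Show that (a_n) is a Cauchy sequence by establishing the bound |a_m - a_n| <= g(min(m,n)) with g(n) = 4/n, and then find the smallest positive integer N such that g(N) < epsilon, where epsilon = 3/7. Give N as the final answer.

For any m, n >= 1, by the triangle inequality:
|a_m - a_n| = |2/m - 2/n| <= 2*1/m + 2*1/n <= 4/min(m,n).
So g(n) = 4/n bounds the Cauchy difference. Since g(n) -> 0, (a_n) is Cauchy.
Now solve g(N) < 3/7: 4/N < 3/7 <=> N > 4 / (3/7) = 28/3.
The smallest integer strictly greater than 28/3 is N = 10.
Check: g(10) = 4/10 = 2/5 < 3/7; g(9) = 4/9 >= 3/7. So N = 10.

10


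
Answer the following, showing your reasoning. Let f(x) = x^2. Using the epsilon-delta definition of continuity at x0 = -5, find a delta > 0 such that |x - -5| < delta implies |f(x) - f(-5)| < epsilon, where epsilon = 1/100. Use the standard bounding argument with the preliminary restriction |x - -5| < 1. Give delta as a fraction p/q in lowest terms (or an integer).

Factor: |x^2 - (-5)^2| = |x - -5| * |x + -5|.
Impose |x - -5| < 1 first. Then |x + -5| = |(x - -5) + 2*(-5)| <= |x - -5| + 2*|-5| < 1 + 10 = 11.
So |x^2 - (-5)^2| < delta * 11.
We need delta * 11 <= 1/100, i.e. delta <= 1/100/11 = 1/1100.
Since 1/1100 < 1, this is tighter than 1; take delta = 1/1100.
So delta = 1/1100 works.

1/1100


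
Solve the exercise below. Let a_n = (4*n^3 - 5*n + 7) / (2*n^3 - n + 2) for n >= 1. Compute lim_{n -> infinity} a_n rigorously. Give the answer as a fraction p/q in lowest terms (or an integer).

Divide numerator and denominator by n^3, the highest power:
numerator / n^3 = 4 - 5/n^2 + 7/n^3
denominator / n^3 = 2 - 1/n^2 + 2/n^3
As n -> infinity, all terms of the form c/n^k (k >= 1) tend to 0.
So numerator / n^3 -> 4 and denominator / n^3 -> 2.
Therefore lim a_n = 2.

2


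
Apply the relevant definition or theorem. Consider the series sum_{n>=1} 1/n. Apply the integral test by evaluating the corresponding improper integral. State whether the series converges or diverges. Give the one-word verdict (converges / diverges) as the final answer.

Let f(x) = 1/x. Then f is positive, continuous, and decreasing on [1, infinity), so the integral test applies.
Compute the improper integral int_{1}^infinity f(x) dx:
  antiderivative F(x) = log(x).
  As x -> infinity, log(x) -> infinity.
  So int = infinity - log(1) = infinity. By the integral test, the series diverges.

diverges


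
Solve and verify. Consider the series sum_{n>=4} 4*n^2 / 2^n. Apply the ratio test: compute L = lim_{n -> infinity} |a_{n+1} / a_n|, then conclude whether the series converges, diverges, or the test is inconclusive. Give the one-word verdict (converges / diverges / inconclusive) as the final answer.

Let a_n denote the general term. Form the ratio a_{n+1}/a_n and simplify:
a_{n+1}/a_n = (n + 1)^2/(2*n^2)
Take the limit as n -> infinity: L = 1/2.
Since L = 1/2 < 1, the ratio test implies the series converges.

converges


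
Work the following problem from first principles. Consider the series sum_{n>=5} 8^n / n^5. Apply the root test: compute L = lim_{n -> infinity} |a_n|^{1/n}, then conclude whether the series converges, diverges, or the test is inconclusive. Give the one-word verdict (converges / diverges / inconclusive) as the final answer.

Let a_n denote the general term. Form |a_n|^(1/n) and simplify:
|a_n|^(1/n) = 8/n^(5/n)
Take the limit as n -> infinity: L = 8.
Since L = 8 > 1, the root test implies divergence.

diverges


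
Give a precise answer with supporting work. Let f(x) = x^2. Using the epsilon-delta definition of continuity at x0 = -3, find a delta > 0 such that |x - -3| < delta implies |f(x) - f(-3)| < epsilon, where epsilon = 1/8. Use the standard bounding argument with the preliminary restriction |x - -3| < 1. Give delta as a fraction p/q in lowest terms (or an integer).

Factor: |x^2 - (-3)^2| = |x - -3| * |x + -3|.
Impose |x - -3| < 1 first. Then |x + -3| = |(x - -3) + 2*(-3)| <= |x - -3| + 2*|-3| < 1 + 6 = 7.
So |x^2 - (-3)^2| < delta * 7.
We need delta * 7 <= 1/8, i.e. delta <= 1/8/7 = 1/56.
Since 1/56 < 1, this is tighter than 1; take delta = 1/56.
So delta = 1/56 works.

1/56


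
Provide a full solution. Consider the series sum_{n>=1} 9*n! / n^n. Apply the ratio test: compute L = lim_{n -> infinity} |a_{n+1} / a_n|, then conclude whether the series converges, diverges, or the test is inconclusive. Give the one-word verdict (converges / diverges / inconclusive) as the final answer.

Let a_n denote the general term. Form the ratio a_{n+1}/a_n and simplify:
a_{n+1}/a_n = (n/(n + 1))^n
Take the limit as n -> infinity: L = exp(-1).
Since L = exp(-1) < 1, the ratio test implies the series converges.

converges
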